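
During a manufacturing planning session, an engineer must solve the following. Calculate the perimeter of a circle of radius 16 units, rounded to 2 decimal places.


Shape: circle
Radius r = 16 units
Formula: C = 2 * pi * r
C = 2 * pi * 16
C = 32 * pi
C = 100.53
100.53 units


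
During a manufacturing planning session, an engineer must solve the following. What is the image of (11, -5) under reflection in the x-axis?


Transformation: reflection
Original point: (11, -5)
Rule for reflection over the x-axis: (x, y) -> (x, -y)
Apply: (11, -5) -> (11, 5)
(11, 5)


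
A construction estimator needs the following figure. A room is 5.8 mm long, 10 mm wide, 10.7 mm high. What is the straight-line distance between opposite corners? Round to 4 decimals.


Shape: rectangular box (space diagonal)
l = 5.8 mm, w = 10 mm, h = 10.7 mm
Visualize: the diagonal of the base, then a right triangle with that diagonal and the height.
Formula: d = sqrt(l^2 + w^2 + h^2)
l^2 + w^2 + h^2 = 33.64 + 100 + 114.49 = 248.13
d = sqrt(248.13)
d = 15.7521
15.7521 mm


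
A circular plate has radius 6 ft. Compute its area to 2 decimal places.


Shape: circle
Radius r = 6 ft
Formula: A = pi * r^2
r^2 = 6^2 = 36
A = pi * 36
A = 113.1
113.1 ft^2


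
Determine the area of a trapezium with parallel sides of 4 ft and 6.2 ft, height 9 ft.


Shape: trapezoid
Parallel sides a = 4 ft, b = 6.2 ft; Height h = 9 ft
Formula: A = (a + b) * h / 2
a + b = 4 + 6.2 = 10.2
A = 10.2 * 9 / 2
A = 91.8 / 2
A = 45.9
45.9 ft^2


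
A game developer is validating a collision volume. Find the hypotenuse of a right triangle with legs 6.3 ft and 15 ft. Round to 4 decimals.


Shape: right triangle
Legs a = 6.3 ft, b = 15 ft
Formula: c = sqrt(a^2 + b^2)
a^2 = 39.69, b^2 = 225
a^2 + b^2 = 264.69
c = sqrt(264.69)
c = 16.2693
16.2693 ft


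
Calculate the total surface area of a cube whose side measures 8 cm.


Shape: cube
Side s = 8 cm
A cube has 6 square faces.
Formula: SA = 6 * s^2
s^2 = 64
SA = 6 * 64
SA = 384
384 cm^2


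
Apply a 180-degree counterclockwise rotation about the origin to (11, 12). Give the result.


Transformation: rotation about the origin
Original point: (11, 12)
Rule for 180 deg: (x, y) -> (-x, -y)
Apply: (11, 12) -> (-11, -12)
(-11, -12)


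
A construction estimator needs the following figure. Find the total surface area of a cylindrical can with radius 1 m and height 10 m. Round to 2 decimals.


Shape: closed cylinder
Radius r = 1 m, Height h = 10 m
Formula: SA = 2*pi*r^2 + 2*pi*r*h = 2*pi*r*(r + h)
r + h = 11
2 * r * (r + h) = 2 * 1 * 11 = 22
SA = 22 * pi
SA = 69.12
69.12 m^2


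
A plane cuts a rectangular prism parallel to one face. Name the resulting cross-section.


Solid: rectangular prism
Cutting plane: parallel to one face
Visualize the intersection of the plane with the solid's surface.
The boundary of the cut region is a rectangle.
rectangle


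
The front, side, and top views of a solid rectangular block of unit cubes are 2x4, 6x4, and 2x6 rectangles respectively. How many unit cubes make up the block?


Orthographic views of a solid rectangular block:
Front view 2 x 4 -> length = 2, height = 4
Side view 6 x 4 -> width = 6, height = 4 (consistent)
Top view 2 x 6 -> confirms length = 2, width = 6
The block is 2 x 6 x 4.
Total unit cubes = 2 * 6 * 4 = 48
48 unit cubes


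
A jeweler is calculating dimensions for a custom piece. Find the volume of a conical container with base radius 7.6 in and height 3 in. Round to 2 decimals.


Shape: cone
Radius r = 7.6 in, Height h = 3 in
Formula: V = (1/3) * pi * r^2 * h
r^2 = 57.76
pi * r^2 * h = pi * 57.76 * 3 = 173.28 * pi
V = 173.28 * pi / 3
V = 181.46
181.46 in^3


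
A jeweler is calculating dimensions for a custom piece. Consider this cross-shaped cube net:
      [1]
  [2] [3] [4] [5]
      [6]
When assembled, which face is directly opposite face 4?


Net: cross layout. Take square 3 as the base (bottom).
Fold the four squares in the horizontal row up around 3: 2 -> left, 4 -> right, 5 wraps to the top.
Fold 1 and 6 up from 3: 1 -> back, 6 -> front.
Opposite pairs are therefore: (1, 6), (2, 4), (3, 5).
Face 4 is opposite face 2.
face 2


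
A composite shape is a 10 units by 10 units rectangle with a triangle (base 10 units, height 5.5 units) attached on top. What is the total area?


Composite shape: rectangle + triangle
Rectangle area = 10 * 10 = 100
Triangle area = 0.5 * 10 * 5.5 = 27.5
Total = 100 + 27.5
Total = 127.5
127.5 units^2


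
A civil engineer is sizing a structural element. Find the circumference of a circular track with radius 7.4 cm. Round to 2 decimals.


Shape: circle
Radius r = 7.4 cm
Formula: C = 2 * pi * r
C = 2 * pi * 7.4
C = 14.8 * pi
C = 46.5
46.5 cm


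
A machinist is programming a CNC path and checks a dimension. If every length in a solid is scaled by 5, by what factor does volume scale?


Linear scale factor k = 5
Rule: under a linear scaling by k, volumes scale by k^3.
k^3 = 5 * 5 * 5
k^3 = 25 * 5
k^3 = 125
Volume scales by a factor of 125.
125 (dimensionless)


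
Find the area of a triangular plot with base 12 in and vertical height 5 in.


Shape: triangle
Base b = 12 in, Height h = 5 in
Formula: A = (1/2) * b * h
A = 0.5 * 12 * 5
A = 0.5 * 60
A = 30
30 in^2


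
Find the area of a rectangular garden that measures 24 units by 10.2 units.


Shape: rectangle
Length l = 24 units, Width w = 10.2 units
Formula: A = l * w
A = 24 * 10.2
A = 244.8
244.8 units^2


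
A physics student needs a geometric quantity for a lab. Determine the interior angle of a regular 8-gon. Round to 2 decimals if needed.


Shape: regular octagon (8 sides)
Formula: interior angle = (n - 2) * 180 / n
(n - 2) = 6
(n - 2) * 180 = 1080
angle = 1080 / 8
angle = 135
135 degrees


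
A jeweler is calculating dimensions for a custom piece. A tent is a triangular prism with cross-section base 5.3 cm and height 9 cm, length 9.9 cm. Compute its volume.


Shape: triangular prism
Triangle base = 5.3 cm, triangle height = 9 cm, prism length L = 9.9 cm
Formula: V = (1/2 * b * h_tri) * L
Cross-section area = 0.5 * 5.3 * 9 = 23.85
V = 23.85 * 9.9
V = 236.115
236.115 cm^3


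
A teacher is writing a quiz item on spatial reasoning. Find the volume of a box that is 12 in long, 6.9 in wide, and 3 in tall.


Shape: rectangular prism
l = 12 in, w = 6.9 in, h = 3 in
Formula: V = l * w * h
V = 12 * 6.9 * 3
V = 82.8 * 3
V = 248.4
248.4 in^3


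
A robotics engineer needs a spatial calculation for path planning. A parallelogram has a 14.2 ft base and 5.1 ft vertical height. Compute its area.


Shape: parallelogram
Base b = 14.2 ft, Height h = 5.1 ft
Formula: A = b * h
A = 14.2 * 5.1
A = 72.42
72.42 ft^2


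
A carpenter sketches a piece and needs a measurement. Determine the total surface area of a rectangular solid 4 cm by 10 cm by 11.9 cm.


Shape: rectangular prism
l = 4 cm, w = 10 cm, h = 11.9 cm
Formula: SA = 2(lw + lh + wh)
lw = 40, lh = 47.6, wh = 119
lw + lh + wh = 206.6
SA = 2 * 206.6
SA = 413.2
413.2 cm^2


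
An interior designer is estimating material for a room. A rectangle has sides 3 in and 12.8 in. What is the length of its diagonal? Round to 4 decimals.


Shape: rectangle (diagonal via Pythagoras)
Sides: 3 in and 12.8 in
Formula: d = sqrt(l^2 + w^2)
l^2 = 9, w^2 = 163.84
l^2 + w^2 = 172.84
d = sqrt(172.84)
d = 13.1469
13.1469 in


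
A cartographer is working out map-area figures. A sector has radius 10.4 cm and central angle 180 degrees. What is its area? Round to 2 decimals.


Shape: circular sector
Radius r = 10.4 cm, Angle = 180 degrees
Formula: A = (angle/360) * pi * r^2
r^2 = 108.16
Fraction of circle = 180/360
A = (180/360) * pi * 108.16
A = 54.08 * pi
A = 169.9
169.9 cm^2


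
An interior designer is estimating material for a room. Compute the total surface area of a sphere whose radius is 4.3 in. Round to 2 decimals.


Shape: sphere
Radius r = 4.3 in
Formula: SA = 4 * pi * r^2
r^2 = 18.49
SA = 4 * pi * 18.49
SA = 73.96 * pi
SA = 232.35
232.35 in^2


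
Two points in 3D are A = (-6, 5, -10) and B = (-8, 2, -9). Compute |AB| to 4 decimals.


3D distance between two points
P1 = (-6, 5, -10), P2 = (-8, 2, -9)
Formula: d = sqrt((x2-x1)^2 + (y2-y1)^2 + (z2-z1)^2)
dx = -8 - -6 = -2
dy = 2 - 5 = -3
dz = -9 - -10 = 1
dx^2 + dy^2 + dz^2 = 4 + 9 + 1 = 14
d = sqrt(14)
d = 3.7417
3.7417 units


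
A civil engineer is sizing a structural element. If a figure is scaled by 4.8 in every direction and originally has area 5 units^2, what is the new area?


Linear scale factor k = 4.8
Original area = 5 units^2
Rule: under a linear scaling by k, areas scale by k^2.
k^2 = 4.8^2 = 23.04
New area = 5 * 23.04
New area = 115.2
115.2 units^2


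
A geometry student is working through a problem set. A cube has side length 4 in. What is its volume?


Shape: cube
Side s = 4 in
Formula: V = s^3
V = 4 * 4 * 4
V = 16 * 4
V = 64
64 in^3


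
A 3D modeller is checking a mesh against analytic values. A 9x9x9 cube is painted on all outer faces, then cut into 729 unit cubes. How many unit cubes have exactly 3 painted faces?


Large cube: 9 x 9 x 9, cut into unit cubes.
Cubes with 3 painted faces are at the corners. A cube always has 8 corners.
Count = 8
8 unit cubes


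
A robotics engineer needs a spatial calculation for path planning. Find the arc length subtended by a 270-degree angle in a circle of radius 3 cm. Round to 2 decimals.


Shape: circular arc
Radius r = 3 cm, Angle = 270 degrees
Formula: L = (angle/360) * 2 * pi * r
2 * pi * r = 6 * pi
L = (270/360) * 6 * pi
L = 4.5 * pi
L = 14.14
14.14 cm


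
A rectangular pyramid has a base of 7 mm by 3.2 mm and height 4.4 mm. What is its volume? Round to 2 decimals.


Shape: rectangular pyramid
Base: 7 mm x 3.2 mm, Height h = 4.4 mm
Formula: V = (1/3) * base_area * h
base_area = 7 * 3.2 = 22.4
base_area * h = 22.4 * 4.4 = 98.56
V = 98.56 / 3
V = 32.85
32.85 mm^3


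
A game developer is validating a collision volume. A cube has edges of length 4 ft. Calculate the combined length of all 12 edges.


Shape: cube
Side s = 4 ft
A cube has 12 edges, all equal.
Formula: total edge length = 12 * s
Total = 12 * 4
Total = 48
48 ft


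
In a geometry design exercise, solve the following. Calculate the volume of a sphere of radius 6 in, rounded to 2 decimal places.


Shape: sphere
Radius r = 6 in
Formula: V = (4/3) * pi * r^3
r^3 = 216
(4/3) * 216 = 288
V = 288 * pi
V = 904.78
904.78 in^3


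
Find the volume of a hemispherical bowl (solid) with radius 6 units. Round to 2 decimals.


Shape: hemisphere (half of a sphere)
Radius r = 6 units
Formula: V = (1/2) * (4/3) * pi * r^3 = (2/3) * pi * r^3
r^3 = 216
(2/3) * 216 = 144
V = 144 * pi
V = 452.39
452.39 units^3


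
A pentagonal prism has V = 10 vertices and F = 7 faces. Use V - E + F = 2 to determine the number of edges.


Polyhedron: pentagonal prism
Euler's formula for convex polyhedra: V - E + F = 2
Given: V = 10 vertices and F = 7 faces
Solve for E:
E = V + F - 2 = 10 + 7 - 2 = 15
15 edges


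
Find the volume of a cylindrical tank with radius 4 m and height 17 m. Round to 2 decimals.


Shape: cylinder
Radius r = 4 m, Height h = 17 m
Formula: V = pi * r^2 * h
r^2 = 16
V = pi * 16 * 17
V = 272 * pi
V = 854.51
854.51 m^3


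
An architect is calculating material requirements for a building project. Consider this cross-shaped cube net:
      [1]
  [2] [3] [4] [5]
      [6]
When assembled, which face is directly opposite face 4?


Net: cross layout. Take square 3 as the base (bottom).
Fold the four squares in the horizontal row up around 3: 2 -> left, 4 -> right, 5 wraps to the top.
Fold 1 and 6 up from 3: 1 -> back, 6 -> front.
Opposite pairs are therefore: (1, 6), (2, 4), (3, 5).
Face 4 is opposite face 2.
face 2


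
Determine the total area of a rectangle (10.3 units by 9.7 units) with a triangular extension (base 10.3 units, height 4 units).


Composite shape: rectangle + triangle
Rectangle area = 10.3 * 9.7 = 99.91
Triangle area = 0.5 * 10.3 * 4 = 20.6
Total = 99.91 + 20.6
Total = 120.51
120.51 units^2


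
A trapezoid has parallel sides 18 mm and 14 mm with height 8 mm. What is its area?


Shape: trapezoid
Parallel sides a = 18 mm, b = 14 mm; Height h = 8 mm
Formula: A = (a + b) * h / 2
a + b = 18 + 14 = 32
A = 32 * 8 / 2
A = 256 / 2
A = 128
128 mm^2


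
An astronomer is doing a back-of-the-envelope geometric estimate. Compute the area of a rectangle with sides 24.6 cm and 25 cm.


Shape: rectangle
Length l = 24.6 cm, Width w = 25 cm
Formula: A = l * w
A = 24.6 * 25
A = 615
615 cm^2


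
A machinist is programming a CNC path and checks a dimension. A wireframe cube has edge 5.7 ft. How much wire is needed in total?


Shape: cube
Side s = 5.7 ft
A cube has 12 edges, all equal.
Formula: total edge length = 12 * s
Total = 12 * 5.7
Total = 68.4
68.4 ft


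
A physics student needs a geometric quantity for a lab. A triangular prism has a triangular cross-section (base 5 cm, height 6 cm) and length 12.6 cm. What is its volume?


Shape: triangular prism
Triangle base = 5 cm, triangle height = 6 cm, prism length L = 12.6 cm
Formula: V = (1/2 * b * h_tri) * L
Cross-section area = 0.5 * 5 * 6 = 15
V = 15 * 12.6
V = 189
189 cm^3


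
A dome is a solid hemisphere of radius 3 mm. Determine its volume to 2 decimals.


Shape: hemisphere (half of a sphere)
Radius r = 3 mm
Formula: V = (1/2) * (4/3) * pi * r^3 = (2/3) * pi * r^3
r^3 = 27
(2/3) * 27 = 18
V = 18 * pi
V = 56.55
56.55 mm^3


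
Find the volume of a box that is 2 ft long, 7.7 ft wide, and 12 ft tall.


Shape: rectangular prism
l = 2 ft, w = 7.7 ft, h = 12 ft
Formula: V = l * w * h
V = 2 * 7.7 * 12
V = 15.4 * 12
V = 184.8
184.8 ft^3


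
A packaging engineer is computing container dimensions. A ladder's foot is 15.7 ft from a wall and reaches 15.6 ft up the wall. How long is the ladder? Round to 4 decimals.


Shape: right triangle
Legs a = 15.7 ft, b = 15.6 ft
Formula: c = sqrt(a^2 + b^2)
a^2 = 246.49, b^2 = 243.36
a^2 + b^2 = 489.85
c = sqrt(489.85)
c = 22.1326
22.1326 ft


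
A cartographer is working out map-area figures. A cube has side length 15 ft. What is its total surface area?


Shape: cube
Side s = 15 ft
A cube has 6 square faces.
Formula: SA = 6 * s^2
s^2 = 225
SA = 6 * 225
SA = 1350
1350 ft^2


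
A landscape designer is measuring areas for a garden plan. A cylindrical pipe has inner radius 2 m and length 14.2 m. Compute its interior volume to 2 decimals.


Shape: cylinder
Radius r = 2 m, Height h = 14.2 m
Formula: V = pi * r^2 * h
r^2 = 4
V = pi * 4 * 14.2
V = 56.8 * pi
V = 178.44
178.44 m^3


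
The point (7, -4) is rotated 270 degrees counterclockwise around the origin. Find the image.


Transformation: rotation about the origin
Original point: (7, -4)
Rule for 270 deg counterclockwise: (x, y) -> (y, -x)
Apply: (7, -4) -> (-4, -7)
(-4, -7)


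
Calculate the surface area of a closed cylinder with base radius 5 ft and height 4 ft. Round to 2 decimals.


Shape: closed cylinder
Radius r = 5 ft, Height h = 4 ft
Formula: SA = 2*pi*r^2 + 2*pi*r*h = 2*pi*r*(r + h)
r + h = 9
2 * r * (r + h) = 2 * 5 * 9 = 90
SA = 90 * pi
SA = 282.74
282.74 ft^2


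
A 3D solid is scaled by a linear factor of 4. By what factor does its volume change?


Linear scale factor k = 4
Rule: under a linear scaling by k, volumes scale by k^3.
k^3 = 4 * 4 * 4
k^3 = 16 * 4
k^3 = 64
Volume scales by a factor of 64.
64 (dimensionless)


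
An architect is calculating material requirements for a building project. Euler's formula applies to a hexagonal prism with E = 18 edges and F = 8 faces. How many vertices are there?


Polyhedron: hexagonal prism
Euler's formula for convex polyhedra: V - E + F = 2
Given: E = 18 edges and F = 8 faces
Solve for V:
V = 2 + E - F = 2 + 18 - 8 = 12
12 vertices


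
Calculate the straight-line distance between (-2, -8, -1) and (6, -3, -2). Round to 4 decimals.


3D distance between two points
P1 = (-2, -8, -1), P2 = (6, -3, -2)
Formula: d = sqrt((x2-x1)^2 + (y2-y1)^2 + (z2-z1)^2)
dx = 6 - -2 = 8
dy = -3 - -8 = 5
dz = -2 - -1 = -1
dx^2 + dy^2 + dz^2 = 64 + 25 + 1 = 90
d = sqrt(90)
d = 9.4868
9.4868 units


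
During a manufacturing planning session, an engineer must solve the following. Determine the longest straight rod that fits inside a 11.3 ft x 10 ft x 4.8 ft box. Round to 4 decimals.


Shape: rectangular box (space diagonal)
l = 11.3 ft, w = 10 ft, h = 4.8 ft
Visualize: the diagonal of the base, then a right triangle with that diagonal and the height.
Formula: d = sqrt(l^2 + w^2 + h^2)
l^2 + w^2 + h^2 = 127.69 + 100 + 23.04 = 250.73
d = sqrt(250.73)
d = 15.8345
15.8345 ft


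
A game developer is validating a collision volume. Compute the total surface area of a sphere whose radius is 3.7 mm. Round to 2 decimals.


Shape: sphere
Radius r = 3.7 mm
Formula: SA = 4 * pi * r^2
r^2 = 13.69
SA = 4 * pi * 13.69
SA = 54.76 * pi
SA = 172.03
172.03 mm^2


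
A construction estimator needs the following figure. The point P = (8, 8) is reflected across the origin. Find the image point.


Transformation: reflection
Original point: (8, 8)
Rule for reflection through the origin: (x, y) -> (-x, -y)
Apply: (8, 8) -> (-8, -8)
(-8, -8)


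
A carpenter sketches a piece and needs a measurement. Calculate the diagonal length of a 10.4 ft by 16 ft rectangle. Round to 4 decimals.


Shape: rectangle (diagonal via Pythagoras)
Sides: 10.4 ft and 16 ft
Formula: d = sqrt(l^2 + w^2)
l^2 = 108.16, w^2 = 256
l^2 + w^2 = 364.16
d = sqrt(364.16)
d = 19.083
19.083 ft


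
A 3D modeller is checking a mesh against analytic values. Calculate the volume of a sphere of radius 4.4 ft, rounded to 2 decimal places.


Shape: sphere
Radius r = 4.4 ft
Formula: V = (4/3) * pi * r^3
r^3 = 85.184
(4/3) * 85.184 = 113.578667
V = 113.578667 * pi
V = 356.82
356.82 ft^3


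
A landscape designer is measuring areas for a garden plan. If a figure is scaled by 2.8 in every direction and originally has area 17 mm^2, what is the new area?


Linear scale factor k = 2.8
Original area = 17 mm^2
Rule: under a linear scaling by k, areas scale by k^2.
k^2 = 2.8^2 = 7.84
New area = 17 * 7.84
New area = 133.28
133.28 mm^2


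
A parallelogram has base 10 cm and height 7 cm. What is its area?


Shape: parallelogram
Base b = 10 cm, Height h = 7 cm
Formula: A = b * h
A = 10 * 7
A = 70
70 cm^2


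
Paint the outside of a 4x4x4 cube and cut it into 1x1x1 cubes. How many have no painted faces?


Large cube: 4 x 4 x 4, cut into unit cubes.
n = 4, so n - 2 = 2
Unpainted cubes form the interior (n - 2)^3 block.
(n - 2)^3 = 2^3 = 8
8 unit cubes


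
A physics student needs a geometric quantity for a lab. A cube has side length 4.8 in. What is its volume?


Shape: cube
Side s = 4.8 in
Formula: V = s^3
V = 4.8 * 4.8 * 4.8
V = 23.04 * 4.8
V = 110.592
110.592 in^3


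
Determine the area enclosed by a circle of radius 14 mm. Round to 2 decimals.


Shape: circle
Radius r = 14 mm
Formula: A = pi * r^2
r^2 = 14^2 = 196
A = pi * 196
A = 615.75
615.75 mm^2


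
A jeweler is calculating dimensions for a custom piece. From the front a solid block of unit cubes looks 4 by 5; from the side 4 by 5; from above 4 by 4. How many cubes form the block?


Orthographic views of a solid rectangular block:
Front view 4 x 5 -> length = 4, height = 5
Side view 4 x 5 -> width = 4, height = 5 (consistent)
Top view 4 x 4 -> confirms length = 4, width = 4
The block is 4 x 4 x 5.
Total unit cubes = 4 * 4 * 5 = 80
80 unit cubes


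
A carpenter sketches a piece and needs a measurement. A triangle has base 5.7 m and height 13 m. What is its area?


Shape: triangle
Base b = 5.7 m, Height h = 13 m
Formula: A = (1/2) * b * h
A = 0.5 * 5.7 * 13
A = 0.5 * 74.1
A = 37.05
37.05 m^2


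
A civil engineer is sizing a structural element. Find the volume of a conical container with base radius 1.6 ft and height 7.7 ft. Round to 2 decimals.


Shape: cone
Radius r = 1.6 ft, Height h = 7.7 ft
Formula: V = (1/3) * pi * r^2 * h
r^2 = 2.56
pi * r^2 * h = pi * 2.56 * 7.7 = 19.712 * pi
V = 19.712 * pi / 3
V = 20.64
20.64 ft^3


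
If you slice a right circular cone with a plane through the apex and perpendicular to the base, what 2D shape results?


Solid: right circular cone
Cutting plane: through the apex and perpendicular to the base
Visualize the intersection of the plane with the solid's surface.
The boundary of the cut region is a isosceles triangle.
isosceles triangle


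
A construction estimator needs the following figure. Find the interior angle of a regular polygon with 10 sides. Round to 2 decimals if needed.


Shape: regular decagon (10 sides)
Formula: interior angle = (n - 2) * 180 / n
(n - 2) = 8
(n - 2) * 180 = 1440
angle = 1440 / 10
angle = 144
144 degrees


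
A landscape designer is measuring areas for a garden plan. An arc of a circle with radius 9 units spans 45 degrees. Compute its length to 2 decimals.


Shape: circular arc
Radius r = 9 units, Angle = 45 degrees
Formula: L = (angle/360) * 2 * pi * r
2 * pi * r = 18 * pi
L = (45/360) * 18 * pi
L = 2.25 * pi
L = 7.07
7.07 units


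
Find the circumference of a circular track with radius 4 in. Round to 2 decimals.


Shape: circle
Radius r = 4 in
Formula: C = 2 * pi * r
C = 2 * pi * 4
C = 8 * pi
C = 25.13
25.13 in


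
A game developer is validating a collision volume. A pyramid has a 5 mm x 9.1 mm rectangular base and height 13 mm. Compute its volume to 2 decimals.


Shape: rectangular pyramid
Base: 5 mm x 9.1 mm, Height h = 13 mm
Formula: V = (1/3) * base_area * h
base_area = 5 * 9.1 = 45.5
base_area * h = 45.5 * 13 = 591.5
V = 591.5 / 3
V = 197.17
197.17 mm^3


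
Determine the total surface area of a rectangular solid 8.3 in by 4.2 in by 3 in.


Shape: rectangular prism
l = 8.3 in, w = 4.2 in, h = 3 in
Formula: SA = 2(lw + lh + wh)
lw = 34.86, lh = 24.9, wh = 12.6
lw + lh + wh = 72.36
SA = 2 * 72.36
SA = 144.72
144.72 in^2


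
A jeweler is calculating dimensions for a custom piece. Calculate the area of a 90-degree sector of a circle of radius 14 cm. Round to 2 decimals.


Shape: circular sector
Radius r = 14 cm, Angle = 90 degrees
Formula: A = (angle/360) * pi * r^2
r^2 = 196
Fraction of circle = 90/360
A = (90/360) * pi * 196
A = 49 * pi
A = 153.94
153.94 cm^2


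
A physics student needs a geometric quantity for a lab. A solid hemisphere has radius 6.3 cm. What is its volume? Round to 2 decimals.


Shape: hemisphere (half of a sphere)
Radius r = 6.3 cm
Formula: V = (1/2) * (4/3) * pi * r^3 = (2/3) * pi * r^3
r^3 = 250.047
(2/3) * 250.047 = 166.698
V = 166.698 * pi
V = 523.7
523.7 cm^3


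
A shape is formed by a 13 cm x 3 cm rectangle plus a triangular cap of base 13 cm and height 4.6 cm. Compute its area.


Composite shape: rectangle + triangle
Rectangle area = 13 * 3 = 39
Triangle area = 0.5 * 13 * 4.6 = 29.9
Total = 39 + 29.9
Total = 68.9
68.9 cm^2


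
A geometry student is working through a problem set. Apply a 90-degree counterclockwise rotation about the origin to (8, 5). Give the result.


Transformation: rotation about the origin
Original point: (8, 5)
Rule for 90 deg counterclockwise: (x, y) -> (-y, x)
Apply: (8, 5) -> (-5, 8)
(-5, 8)


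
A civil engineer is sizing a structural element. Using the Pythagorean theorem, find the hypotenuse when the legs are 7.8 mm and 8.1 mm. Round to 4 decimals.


Shape: right triangle
Legs a = 7.8 mm, b = 8.1 mm
Formula: c = sqrt(a^2 + b^2)
a^2 = 60.84, b^2 = 65.61
a^2 + b^2 = 126.45
c = sqrt(126.45)
c = 11.245
11.245 mm


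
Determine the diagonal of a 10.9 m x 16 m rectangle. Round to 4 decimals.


Shape: rectangle (diagonal via Pythagoras)
Sides: 10.9 m and 16 m
Formula: d = sqrt(l^2 + w^2)
l^2 = 118.81, w^2 = 256
l^2 + w^2 = 374.81
d = sqrt(374.81)
d = 19.36
19.36 m


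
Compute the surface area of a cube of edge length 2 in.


Shape: cube
Side s = 2 in
A cube has 6 square faces.
Formula: SA = 6 * s^2
s^2 = 4
SA = 6 * 4
SA = 24
24 in^2


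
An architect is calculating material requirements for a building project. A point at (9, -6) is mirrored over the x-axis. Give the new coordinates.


Transformation: reflection
Original point: (9, -6)
Rule for reflection over the x-axis: (x, y) -> (x, -y)
Apply: (9, -6) -> (9, 6)
(9, 6)


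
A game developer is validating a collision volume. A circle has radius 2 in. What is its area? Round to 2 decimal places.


Shape: circle
Radius r = 2 in
Formula: A = pi * r^2
r^2 = 2^2 = 4
A = pi * 4
A = 12.57
12.57 in^2


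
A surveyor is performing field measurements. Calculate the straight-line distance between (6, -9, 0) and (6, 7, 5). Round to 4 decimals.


3D distance between two points
P1 = (6, -9, 0), P2 = (6, 7, 5)
Formula: d = sqrt((x2-x1)^2 + (y2-y1)^2 + (z2-z1)^2)
dx = 6 - 6 = 0
dy = 7 - -9 = 16
dz = 5 - 0 = 5
dx^2 + dy^2 + dz^2 = 0 + 256 + 25 = 281
d = sqrt(281)
d = 16.7631
16.7631 units


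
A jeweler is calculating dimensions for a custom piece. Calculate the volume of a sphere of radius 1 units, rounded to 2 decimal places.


Shape: sphere
Radius r = 1 units
Formula: V = (4/3) * pi * r^3
r^3 = 1
(4/3) * 1 = 1.333333
V = 1.333333 * pi
V = 4.19
4.19 units^3


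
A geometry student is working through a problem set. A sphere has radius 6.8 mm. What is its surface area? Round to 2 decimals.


Shape: sphere
Radius r = 6.8 mm
Formula: SA = 4 * pi * r^2
r^2 = 46.24
SA = 4 * pi * 46.24
SA = 184.96 * pi
SA = 581.07
581.07 mm^2


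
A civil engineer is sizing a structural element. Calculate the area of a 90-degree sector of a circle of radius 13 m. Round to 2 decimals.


Shape: circular sector
Radius r = 13 m, Angle = 90 degrees
Formula: A = (angle/360) * pi * r^2
r^2 = 169
Fraction of circle = 90/360
A = (90/360) * pi * 169
A = 42.25 * pi
A = 132.73
132.73 m^2


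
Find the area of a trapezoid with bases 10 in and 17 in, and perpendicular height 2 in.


Shape: trapezoid
Parallel sides a = 10 in, b = 17 in; Height h = 2 in
Formula: A = (a + b) * h / 2
a + b = 10 + 17 = 27
A = 27 * 2 / 2
A = 54 / 2
A = 27
27 in^2


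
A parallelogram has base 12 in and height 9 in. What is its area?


Shape: parallelogram
Base b = 12 in, Height h = 9 in
Formula: A = b * h
A = 12 * 9
A = 108
108 in^2


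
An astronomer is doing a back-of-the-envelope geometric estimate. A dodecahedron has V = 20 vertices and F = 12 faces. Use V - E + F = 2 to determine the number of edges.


Polyhedron: dodecahedron
Euler's formula for convex polyhedra: V - E + F = 2
Given: V = 20 vertices and F = 12 faces
Solve for E:
E = V + F - 2 = 20 + 12 - 2 = 30
30 edges


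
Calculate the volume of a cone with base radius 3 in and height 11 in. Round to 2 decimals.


Shape: cone
Radius r = 3 in, Height h = 11 in
Formula: V = (1/3) * pi * r^2 * h
r^2 = 9
pi * r^2 * h = pi * 9 * 11 = 99 * pi
V = 99 * pi / 3
V = 103.67
103.67 in^3


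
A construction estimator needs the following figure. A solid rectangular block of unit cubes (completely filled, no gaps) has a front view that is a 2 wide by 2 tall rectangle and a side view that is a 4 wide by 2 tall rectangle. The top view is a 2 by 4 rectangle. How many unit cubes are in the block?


Orthographic views of a solid rectangular block:
Front view 2 x 2 -> length = 2, height = 2
Side view 4 x 2 -> width = 4, height = 2 (consistent)
Top view 2 x 4 -> confirms length = 2, width = 4
The block is 2 x 4 x 2.
Total unit cubes = 2 * 4 * 2 = 16
16 unit cubes


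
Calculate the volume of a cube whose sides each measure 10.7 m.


Shape: cube
Side s = 10.7 m
Formula: V = s^3
V = 10.7 * 10.7 * 10.7
V = 114.49 * 10.7
V = 1225.043
1225.043 m^3


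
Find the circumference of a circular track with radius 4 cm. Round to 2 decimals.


Shape: circle
Radius r = 4 cm
Formula: C = 2 * pi * r
C = 2 * pi * 4
C = 8 * pi
C = 25.13
25.13 cm


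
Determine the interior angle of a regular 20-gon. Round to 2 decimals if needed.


Shape: regular icosagon (20 sides)
Formula: interior angle = (n - 2) * 180 / n
(n - 2) = 18
(n - 2) * 180 = 3240
angle = 3240 / 20
angle = 162
162 degrees


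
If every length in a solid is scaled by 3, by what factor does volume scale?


Linear scale factor k = 3
Rule: under a linear scaling by k, volumes scale by k^3.
k^3 = 3 * 3 * 3
k^3 = 9 * 3
k^3 = 27
Volume scales by a factor of 27.
27 (dimensionless)


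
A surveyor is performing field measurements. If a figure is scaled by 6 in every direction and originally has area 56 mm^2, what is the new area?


Linear scale factor k = 6
Original area = 56 mm^2
Rule: under a linear scaling by k, areas scale by k^2.
k^2 = 6^2 = 36
New area = 56 * 36
New area = 2016
2016 mm^2


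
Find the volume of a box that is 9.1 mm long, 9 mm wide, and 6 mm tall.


Shape: rectangular prism
l = 9.1 mm, w = 9 mm, h = 6 mm
Formula: V = l * w * h
V = 9.1 * 9 * 6
V = 81.9 * 6
V = 491.4
491.4 mm^3


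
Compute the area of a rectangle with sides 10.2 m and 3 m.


Shape: rectangle
Length l = 10.2 m, Width w = 3 m
Formula: A = l * w
A = 10.2 * 3
A = 30.6
30.6 m^2


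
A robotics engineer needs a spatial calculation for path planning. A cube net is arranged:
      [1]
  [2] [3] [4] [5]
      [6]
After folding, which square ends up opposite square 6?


Net: cross layout. Take square 3 as the base (bottom).
Fold the four squares in the horizontal row up around 3: 2 -> left, 4 -> right, 5 wraps to the top.
Fold 1 and 6 up from 3: 1 -> back, 6 -> front.
Opposite pairs are therefore: (1, 6), (2, 4), (3, 5).
Face 6 is opposite face 1.
face 1


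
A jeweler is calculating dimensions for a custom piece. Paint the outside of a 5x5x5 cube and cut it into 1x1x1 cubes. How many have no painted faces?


Large cube: 5 x 5 x 5, cut into unit cubes.
n = 5, so n - 2 = 3
Unpainted cubes form the interior (n - 2)^3 block.
(n - 2)^3 = 3^3 = 27
27 unit cubes


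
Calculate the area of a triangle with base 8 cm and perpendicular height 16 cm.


Shape: triangle
Base b = 8 cm, Height h = 16 cm
Formula: A = (1/2) * b * h
A = 0.5 * 8 * 16
A = 0.5 * 128
A = 64
64 cm^2


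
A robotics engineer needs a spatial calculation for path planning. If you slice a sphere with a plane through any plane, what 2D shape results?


Solid: sphere
Cutting plane: through any plane
Visualize the intersection of the plane with the solid's surface.
The boundary of the cut region is a circle.
circle


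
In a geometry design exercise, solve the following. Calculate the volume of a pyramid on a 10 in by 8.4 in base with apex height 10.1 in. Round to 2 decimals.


Shape: rectangular pyramid
Base: 10 in x 8.4 in, Height h = 10.1 in
Formula: V = (1/3) * base_area * h
base_area = 10 * 8.4 = 84
base_area * h = 84 * 10.1 = 848.4
V = 848.4 / 3
V = 282.8
282.8 in^3


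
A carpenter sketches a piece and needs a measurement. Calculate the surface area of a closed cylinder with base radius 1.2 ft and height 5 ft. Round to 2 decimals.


Shape: closed cylinder
Radius r = 1.2 ft, Height h = 5 ft
Formula: SA = 2*pi*r^2 + 2*pi*r*h = 2*pi*r*(r + h)
r + h = 6.2
2 * r * (r + h) = 2 * 1.2 * 6.2 = 14.88
SA = 14.88 * pi
SA = 46.75
46.75 ft^2


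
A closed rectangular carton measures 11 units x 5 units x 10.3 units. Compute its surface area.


Shape: rectangular prism
l = 11 units, w = 5 units, h = 10.3 units
Formula: SA = 2(lw + lh + wh)
lw = 55, lh = 113.3, wh = 51.5
lw + lh + wh = 219.8
SA = 2 * 219.8
SA = 439.6
439.6 units^2


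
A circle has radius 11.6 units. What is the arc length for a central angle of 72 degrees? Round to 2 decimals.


Shape: circular arc
Radius r = 11.6 units, Angle = 72 degrees
Formula: L = (angle/360) * 2 * pi * r
2 * pi * r = 23.2 * pi
L = (72/360) * 23.2 * pi
L = 4.64 * pi
L = 14.58
14.58 units


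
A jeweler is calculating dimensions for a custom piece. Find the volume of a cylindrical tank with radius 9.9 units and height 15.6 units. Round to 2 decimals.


Shape: cylinder
Radius r = 9.9 units, Height h = 15.6 units
Formula: V = pi * r^2 * h
r^2 = 98.01
V = pi * 98.01 * 15.6
V = 1528.956 * pi
V = 4803.36
4803.36 units^3


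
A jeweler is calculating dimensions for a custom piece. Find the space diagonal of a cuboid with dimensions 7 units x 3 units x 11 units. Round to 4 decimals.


Shape: rectangular box (space diagonal)
l = 7 units, w = 3 units, h = 11 units
Visualize: the diagonal of the base, then a right triangle with that diagonal and the height.
Formula: d = sqrt(l^2 + w^2 + h^2)
l^2 + w^2 + h^2 = 49 + 9 + 121 = 179
d = sqrt(179)
d = 13.3791
13.3791 units


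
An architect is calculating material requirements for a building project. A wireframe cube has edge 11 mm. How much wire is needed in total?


Shape: cube
Side s = 11 mm
A cube has 12 edges, all equal.
Formula: total edge length = 12 * s
Total = 12 * 11
Total = 132
132 mm


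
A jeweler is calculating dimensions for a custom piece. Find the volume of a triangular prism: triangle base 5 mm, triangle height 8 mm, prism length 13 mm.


Shape: triangular prism
Triangle base = 5 mm, triangle height = 8 mm, prism length L = 13 mm
Formula: V = (1/2 * b * h_tri) * L
Cross-section area = 0.5 * 5 * 8 = 20
V = 20 * 13
V = 260
260 mm^3


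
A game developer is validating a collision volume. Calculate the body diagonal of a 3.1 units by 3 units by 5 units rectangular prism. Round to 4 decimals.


Shape: rectangular box (space diagonal)
l = 3.1 units, w = 3 units, h = 5 units
Visualize: the diagonal of the base, then a right triangle with that diagonal and the height.
Formula: d = sqrt(l^2 + w^2 + h^2)
l^2 + w^2 + h^2 = 9.61 + 9 + 25 = 43.61
d = sqrt(43.61)
d = 6.6038
6.6038 units


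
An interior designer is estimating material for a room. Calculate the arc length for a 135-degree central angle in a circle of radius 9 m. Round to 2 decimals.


Shape: circular arc
Radius r = 9 m, Angle = 135 degrees
Formula: L = (angle/360) * 2 * pi * r
2 * pi * r = 18 * pi
L = (135/360) * 18 * pi
L = 6.75 * pi
L = 21.21
21.21 m


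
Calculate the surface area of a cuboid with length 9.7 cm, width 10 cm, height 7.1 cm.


Shape: rectangular prism
l = 9.7 cm, w = 10 cm, h = 7.1 cm
Formula: SA = 2(lw + lh + wh)
lw = 97, lh = 68.87, wh = 71
lw + lh + wh = 236.87
SA = 2 * 236.87
SA = 473.74
473.74 cm^2


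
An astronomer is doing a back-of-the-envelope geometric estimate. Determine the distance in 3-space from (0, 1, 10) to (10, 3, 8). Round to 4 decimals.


3D distance between two points
P1 = (0, 1, 10), P2 = (10, 3, 8)
Formula: d = sqrt((x2-x1)^2 + (y2-y1)^2 + (z2-z1)^2)
dx = 10 - 0 = 10
dy = 3 - 1 = 2
dz = 8 - 10 = -2
dx^2 + dy^2 + dz^2 = 100 + 4 + 4 = 108
d = sqrt(108)
d = 10.3923
10.3923 units


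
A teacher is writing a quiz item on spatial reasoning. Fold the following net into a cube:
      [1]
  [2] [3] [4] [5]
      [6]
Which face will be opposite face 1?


Net: cross layout. Take square 3 as the base (bottom).
Fold the four squares in the horizontal row up around 3: 2 -> left, 4 -> right, 5 wraps to the top.
Fold 1 and 6 up from 3: 1 -> back, 6 -> front.
Opposite pairs are therefore: (1, 6), (2, 4), (3, 5).
Face 1 is opposite face 6.
face 6


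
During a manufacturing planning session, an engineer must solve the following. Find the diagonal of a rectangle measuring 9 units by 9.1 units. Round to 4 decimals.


Shape: rectangle (diagonal via Pythagoras)
Sides: 9 units and 9.1 units
Formula: d = sqrt(l^2 + w^2)
l^2 = 81, w^2 = 82.81
l^2 + w^2 = 163.81
d = sqrt(163.81)
d = 12.7988
12.7988 units


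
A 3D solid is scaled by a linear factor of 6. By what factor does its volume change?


Linear scale factor k = 6
Rule: under a linear scaling by k, volumes scale by k^3.
k^3 = 6 * 6 * 6
k^3 = 36 * 6
k^3 = 216
Volume scales by a factor of 216.
216 (dimensionless)


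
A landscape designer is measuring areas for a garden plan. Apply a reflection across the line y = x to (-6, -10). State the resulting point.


Transformation: reflection
Original point: (-6, -10)
Rule for reflection over y = x: (x, y) -> (y, x)
Apply: (-6, -10) -> (-10, -6)
(-10, -6)


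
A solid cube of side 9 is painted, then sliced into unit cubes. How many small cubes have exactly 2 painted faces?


Large cube: 9 x 9 x 9, cut into unit cubes.
n = 9, so n - 2 = 7
Cubes with 2 painted faces lie along the edges, excluding corners.
A cube has 12 edges; each contributes (n - 2) = 7 such cubes.
Count = 12 * 7 = 84
84 unit cubes


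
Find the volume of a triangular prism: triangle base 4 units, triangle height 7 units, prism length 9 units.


Shape: triangular prism
Triangle base = 4 units, triangle height = 7 units, prism length L = 9 units
Formula: V = (1/2 * b * h_tri) * L
Cross-section area = 0.5 * 4 * 7 = 14
V = 14 * 9
V = 126
126 units^3


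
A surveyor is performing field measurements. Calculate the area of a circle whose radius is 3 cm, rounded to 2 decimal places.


Shape: circle
Radius r = 3 cm
Formula: A = pi * r^2
r^2 = 3^2 = 9
A = pi * 9
A = 28.27
28.27 cm^2


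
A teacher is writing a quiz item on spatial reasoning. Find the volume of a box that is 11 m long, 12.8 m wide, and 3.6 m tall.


Shape: rectangular prism
l = 11 m, w = 12.8 m, h = 3.6 m
Formula: V = l * w * h
V = 11 * 12.8 * 3.6
V = 140.8 * 3.6
V = 506.88
506.88 m^3


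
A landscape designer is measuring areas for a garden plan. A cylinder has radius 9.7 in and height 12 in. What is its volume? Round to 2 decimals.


Shape: cylinder
Radius r = 9.7 in, Height h = 12 in
Formula: V = pi * r^2 * h
r^2 = 94.09
V = pi * 94.09 * 12
V = 1129.08 * pi
V = 3547.11
3547.11 in^3


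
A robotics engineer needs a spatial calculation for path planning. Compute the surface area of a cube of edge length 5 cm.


Shape: cube
Side s = 5 cm
A cube has 6 square faces.
Formula: SA = 6 * s^2
s^2 = 25
SA = 6 * 25
SA = 150
150 cm^2


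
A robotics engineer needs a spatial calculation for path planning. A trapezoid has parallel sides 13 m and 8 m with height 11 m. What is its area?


Shape: trapezoid
Parallel sides a = 13 m, b = 8 m; Height h = 11 m
Formula: A = (a + b) * h / 2
a + b = 13 + 8 = 21
A = 21 * 11 / 2
A = 231 / 2
A = 115.5
115.5 m^2


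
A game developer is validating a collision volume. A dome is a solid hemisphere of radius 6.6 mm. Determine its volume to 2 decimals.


Shape: hemisphere (half of a sphere)
Radius r = 6.6 mm
Formula: V = (1/2) * (4/3) * pi * r^3 = (2/3) * pi * r^3
r^3 = 287.496
(2/3) * 287.496 = 191.664
V = 191.664 * pi
V = 602.13
602.13 mm^3


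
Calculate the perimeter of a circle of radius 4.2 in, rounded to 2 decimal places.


Shape: circle
Radius r = 4.2 in
Formula: C = 2 * pi * r
C = 2 * pi * 4.2
C = 8.4 * pi
C = 26.39
26.39 in


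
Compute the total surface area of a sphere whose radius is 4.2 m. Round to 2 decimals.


Shape: sphere
Radius r = 4.2 m
Formula: SA = 4 * pi * r^2
r^2 = 17.64
SA = 4 * pi * 17.64
SA = 70.56 * pi
SA = 221.67
221.67 m^2


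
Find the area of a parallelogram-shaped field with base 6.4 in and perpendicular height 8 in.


Shape: parallelogram
Base b = 6.4 in, Height h = 8 in
Formula: A = b * h
A = 6.4 * 8
A = 51.2
51.2 in^2


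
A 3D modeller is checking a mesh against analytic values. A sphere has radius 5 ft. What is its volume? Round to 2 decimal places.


Shape: sphere
Radius r = 5 ft
Formula: V = (4/3) * pi * r^3
r^3 = 125
(4/3) * 125 = 166.666667
V = 166.666667 * pi
V = 523.6
523.6 ft^3


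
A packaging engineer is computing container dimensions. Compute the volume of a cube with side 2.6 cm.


Shape: cube
Side s = 2.6 cm
Formula: V = s^3
V = 2.6 * 2.6 * 2.6
V = 6.76 * 2.6
V = 17.576
17.576 cm^3


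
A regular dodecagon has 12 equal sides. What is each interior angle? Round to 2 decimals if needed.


Shape: regular dodecagon (12 sides)
Formula: interior angle = (n - 2) * 180 / n
(n - 2) = 10
(n - 2) * 180 = 1800
angle = 1800 / 12
angle = 150
150 degrees


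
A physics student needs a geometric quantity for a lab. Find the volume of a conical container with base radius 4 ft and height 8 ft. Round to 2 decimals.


Shape: cone
Radius r = 4 ft, Height h = 8 ft
Formula: V = (1/3) * pi * r^2 * h
r^2 = 16
pi * r^2 * h = pi * 16 * 8 = 128 * pi
V = 128 * pi / 3
V = 134.04
134.04 ft^3
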